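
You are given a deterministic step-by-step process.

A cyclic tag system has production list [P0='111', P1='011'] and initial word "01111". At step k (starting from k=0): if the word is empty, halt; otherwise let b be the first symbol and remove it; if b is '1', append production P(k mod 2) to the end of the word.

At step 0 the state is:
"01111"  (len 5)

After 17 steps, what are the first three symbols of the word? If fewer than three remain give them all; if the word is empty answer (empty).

[0] "01111"  (len 5)
[1] "1111"  (len 4)
[2] "111011"  (len 6)
[3] "11011111"  (len 8)
[4] "1011111011"  (len 10)
[5] "011111011111"  (len 12)
[6] "11111011111"  (len 11)
[7] "1111011111111"  (len 13)
[8] "111011111111011"  (len 15)
[9] "11011111111011111"  (len 17)
[10] "1011111111011111011"  (len 19)
[11] "011111111011111011111"  (len 21)
[12] "11111111011111011111"  (len 20)
[13] "1111111011111011111111"  (len 22)
[14] "111111011111011111111011"  (len 24)
[15] "11111011111011111111011111"  (len 26)
[16] "1111011111011111111011111011"  (len 28)
[17] "111011111011111111011111011111"  (len 30)

111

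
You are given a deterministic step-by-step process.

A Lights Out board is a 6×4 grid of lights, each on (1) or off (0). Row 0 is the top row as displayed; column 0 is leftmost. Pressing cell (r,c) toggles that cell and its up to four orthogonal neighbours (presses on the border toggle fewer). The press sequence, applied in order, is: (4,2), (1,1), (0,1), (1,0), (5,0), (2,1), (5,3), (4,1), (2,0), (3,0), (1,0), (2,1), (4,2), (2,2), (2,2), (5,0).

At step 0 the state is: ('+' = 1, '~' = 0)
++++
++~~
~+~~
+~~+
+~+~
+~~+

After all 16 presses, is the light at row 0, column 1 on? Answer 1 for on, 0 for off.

1

gen 0: ++++
++~~
~+~~
+~~+
+~+~
+~~+
gen 1: ++++
++~~
~+~~
+~++
++~+
+~++
gen 2: +~++
~~+~
~~~~
+~++
++~+
+~++
gen 3: ~+~+
~++~
~~~~
+~++
++~+
+~++
gen 4: ++~+
+~+~
+~~~
+~++
++~+
+~++
gen 5: ++~+
+~+~
+~~~
+~++
~+~+
~+++
gen 6: ++~+
+++~
~++~
++++
~+~+
~+++
gen 7: ++~+
+++~
~++~
++++
~+~~
~+~~
gen 8: ++~+
+++~
~++~
+~++
+~+~
~~~~
gen 9: ++~+
~++~
+~+~
~~++
+~+~
~~~~
gen 10: ++~+
~++~
~~+~
++++
~~+~
~~~~
gen 11: ~+~+
+~+~
+~+~
++++
~~+~
~~~~
gen 12: ~+~+
+++~
~+~~
+~++
~~+~
~~~~
gen 13: ~+~+
+++~
~+~~
+~~+
~+~+
~~+~
gen 14: ~+~+
++~~
~~++
+~++
~+~+
~~+~
gen 15: ~+~+
+++~
~+~~
+~~+
~+~+
~~+~
gen 16: ~+~+
+++~
~+~~
+~~+
++~+
+++~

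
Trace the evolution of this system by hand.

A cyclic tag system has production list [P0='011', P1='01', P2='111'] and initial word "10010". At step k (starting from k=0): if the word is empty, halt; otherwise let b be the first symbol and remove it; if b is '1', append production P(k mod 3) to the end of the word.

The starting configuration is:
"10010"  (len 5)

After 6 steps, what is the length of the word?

0) "10010"  (len 5)
1) "0010011"  (len 7)
2) "010011"  (len 6)
3) "10011"  (len 5)
4) "0011011"  (len 7)
5) "011011"  (len 6)
6) "11011"  (len 5)

5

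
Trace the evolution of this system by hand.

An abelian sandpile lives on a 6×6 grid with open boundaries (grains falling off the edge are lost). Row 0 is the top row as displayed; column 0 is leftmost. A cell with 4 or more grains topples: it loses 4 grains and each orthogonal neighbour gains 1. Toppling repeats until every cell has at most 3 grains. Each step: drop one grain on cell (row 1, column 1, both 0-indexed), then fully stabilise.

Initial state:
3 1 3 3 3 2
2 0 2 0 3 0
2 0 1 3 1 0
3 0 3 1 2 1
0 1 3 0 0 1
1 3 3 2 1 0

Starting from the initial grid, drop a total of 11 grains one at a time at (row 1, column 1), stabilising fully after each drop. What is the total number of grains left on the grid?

gen 0: 3 1 3 3 3 2
2 0 2 0 3 0
2 0 1 3 1 0
3 0 3 1 2 1
0 1 3 0 0 1
1 3 3 2 1 0
gen 1: 3 1 3 3 3 2
2 1 2 0 3 0
2 0 1 3 1 0
3 0 3 1 2 1
0 1 3 0 0 1
1 3 3 2 1 0
gen 2: 3 1 3 3 3 2
2 2 2 0 3 0
2 0 1 3 1 0
3 0 3 1 2 1
0 1 3 0 0 1
1 3 3 2 1 0
gen 3: 3 1 3 3 3 2
2 3 2 0 3 0
2 0 1 3 1 0
3 0 3 1 2 1
0 1 3 0 0 1
1 3 3 2 1 0
gen 4: 3 2 3 3 3 2
3 0 3 0 3 0
2 1 1 3 1 0
3 0 3 1 2 1
0 1 3 0 0 1
1 3 3 2 1 0
gen 5: 3 2 3 3 3 2
3 1 3 0 3 0
2 1 1 3 1 0
3 0 3 1 2 1
0 1 3 0 0 1
1 3 3 2 1 0
gen 6: 3 2 3 3 3 2
3 2 3 0 3 0
2 1 1 3 1 0
3 0 3 1 2 1
0 1 3 0 0 1
1 3 3 2 1 0
gen 7: 3 2 3 3 3 2
3 3 3 0 3 0
2 1 1 3 1 0
3 0 3 1 2 1
0 1 3 0 0 1
1 3 3 2 1 0
gen 8: 1 1 2 1 1 3
1 3 1 3 0 1
3 2 2 3 2 0
3 0 3 1 2 1
0 1 3 0 0 1
1 3 3 2 1 0
gen 9: 1 2 2 1 1 3
2 0 2 3 0 1
3 3 2 3 2 0
3 0 3 1 2 1
0 1 3 0 0 1
1 3 3 2 1 0
gen 10: 1 2 2 1 1 3
2 1 2 3 0 1
3 3 2 3 2 0
3 0 3 1 2 1
0 1 3 0 0 1
1 3 3 2 1 0
gen 11: 1 2 2 1 1 3
2 2 2 3 0 1
3 3 2 3 2 0
3 0 3 1 2 1
0 1 3 0 0 1
1 3 3 2 1 0

58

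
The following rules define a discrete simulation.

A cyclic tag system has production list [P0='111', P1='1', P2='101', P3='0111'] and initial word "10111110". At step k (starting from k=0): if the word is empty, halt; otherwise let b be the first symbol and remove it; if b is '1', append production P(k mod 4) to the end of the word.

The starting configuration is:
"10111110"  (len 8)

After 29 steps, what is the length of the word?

[0] "10111110"  (len 8)
[1] "0111110111"  (len 10)
[2] "111110111"  (len 9)
[3] "11110111101"  (len 11)
[4] "11101111010111"  (len 14)
[5] "1101111010111111"  (len 16)
[6] "1011110101111111"  (len 16)
[7] "011110101111111101"  (len 18)
[8] "11110101111111101"  (len 17)
[9] "1110101111111101111"  (len 19)
[10] "1101011111111011111"  (len 19)
[11] "101011111111011111101"  (len 21)
[12] "010111111110111111010111"  (len 24)
[13] "10111111110111111010111"  (len 23)
[14] "01111111101111110101111"  (len 23)
[15] "1111111101111110101111"  (len 22)
[16] "1111111011111101011110111"  (len 25)
[17] "111111011111101011110111111"  (len 27)
[18] "111110111111010111101111111"  (len 27)
[19] "11110111111010111101111111101"  (len 29)
[20] "11101111110101111011111111010111"  (len 32)
[21] "1101111110101111011111111010111111"  (len 34)
[22] "1011111101011110111111110101111111"  (len 34)
[23] "011111101011110111111110101111111101"  (len 36)
[24] "11111101011110111111110101111111101"  (len 35)
[25] "1111101011110111111110101111111101111"  (len 37)
[26] "1111010111101111111101011111111011111"  (len 37)
[27] "111010111101111111101011111111011111101"  (len 39)
[28] "110101111011111111010111111110111111010111"  (len 42)
[29] "10101111011111111010111111110111111010111111"  (len 44)

44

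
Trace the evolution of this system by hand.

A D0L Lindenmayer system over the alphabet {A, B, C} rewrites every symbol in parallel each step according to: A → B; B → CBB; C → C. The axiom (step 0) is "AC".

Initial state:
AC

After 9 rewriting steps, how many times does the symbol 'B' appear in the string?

[0] AC
[1] BC
[2] CBBC
[3] CCBBCBBC
[4] CCCBBCBBCCBBCBBC
[5] CCCCBBCBBCCBBCBBCCCBBCBBCCBBCBBC
[6] CCCCCBBCBBCCBBCBBCCCBBCBBCCBBCBBCCCCBBCBBCCBBCBBCCCBBCBBCCBBCBBC
[7] CCCCCCBBCBBCCBBCBBCCCBBCBBCCBBCBBCCCCBBCBBCCBBCBBCCCBBCBBC…BCBBCCBBCBBCCCBBCBBCCBBCBBCCCCBBCBBCCBBCBBCCCBBCBBCCBBCBBC  (len 128)
[8] CCCCCCCBBCBBCCBBCBBCCCBBCBBCCBBCBBCCCCBBCBBCCBBCBBCCCBBCBB…BCBBCCBBCBBCCCBBCBBCCBBCBBCCCCBBCBBCCBBCBBCCCBBCBBCCBBCBBC  (len 256)
[9] CCCCCCCCBBCBBCCBBCBBCCCBBCBBCCBBCBBCCCCBBCBBCCBBCBBCCCBBCB…BCBBCCBBCBBCCCBBCBBCCBBCBBCCCCBBCBBCCBBCBBCCCBBCBBCCBBCBBC  (len 512)

256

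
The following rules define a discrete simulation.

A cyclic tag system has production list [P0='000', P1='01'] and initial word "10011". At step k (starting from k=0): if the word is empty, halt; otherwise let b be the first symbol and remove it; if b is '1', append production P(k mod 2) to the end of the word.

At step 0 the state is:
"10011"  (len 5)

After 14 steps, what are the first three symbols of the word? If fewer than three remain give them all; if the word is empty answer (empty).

1

gen 0: "10011"  (len 5)
gen 1: "0011000"  (len 7)
gen 2: "011000"  (len 6)
gen 3: "11000"  (len 5)
gen 4: "100001"  (len 6)
gen 5: "00001000"  (len 8)
gen 6: "0001000"  (len 7)
gen 7: "001000"  (len 6)
gen 8: "01000"  (len 5)
gen 9: "1000"  (len 4)
gen 10: "00001"  (len 5)
gen 11: "0001"  (len 4)
gen 12: "001"  (len 3)
gen 13: "01"  (len 2)
gen 14: "1"  (len 1)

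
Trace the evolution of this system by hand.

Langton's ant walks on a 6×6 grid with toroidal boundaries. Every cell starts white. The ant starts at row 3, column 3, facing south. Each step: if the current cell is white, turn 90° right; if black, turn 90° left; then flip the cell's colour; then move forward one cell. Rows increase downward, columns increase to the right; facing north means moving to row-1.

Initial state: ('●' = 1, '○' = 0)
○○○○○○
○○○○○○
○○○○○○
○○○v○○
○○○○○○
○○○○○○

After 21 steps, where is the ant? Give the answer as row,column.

1,0

step 0: ○○○○○○
○○○○○○
○○○○○○
○○○v○○
○○○○○○
○○○○○○
step 1: ○○○○○○
○○○○○○
○○○○○○
○○<●○○
○○○○○○
○○○○○○
step 2: ○○○○○○
○○○○○○
○○^○○○
○○●●○○
○○○○○○
○○○○○○
step 3: ○○○○○○
○○○○○○
○○●>○○
○○●●○○
○○○○○○
○○○○○○
step 4: ○○○○○○
○○○○○○
○○●●○○
○○●v○○
○○○○○○
○○○○○○
step 5: ○○○○○○
○○○○○○
○○●●○○
○○●○>○
○○○○○○
○○○○○○
step 6: ○○○○○○
○○○○○○
○○●●○○
○○●○●○
○○○○v○
○○○○○○
step 7: ○○○○○○
○○○○○○
○○●●○○
○○●○●○
○○○<●○
○○○○○○
step 8: ○○○○○○
○○○○○○
○○●●○○
○○●^●○
○○○●●○
○○○○○○
step 9: ○○○○○○
○○○○○○
○○●●○○
○○●●>○
○○○●●○
○○○○○○
step 10: ○○○○○○
○○○○○○
○○●●^○
○○●●○○
○○○●●○
○○○○○○
step 11: ○○○○○○
○○○○○○
○○●●●>
○○●●○○
○○○●●○
○○○○○○
step 12: ○○○○○○
○○○○○○
○○●●●●
○○●●○v
○○○●●○
○○○○○○
step 13: ○○○○○○
○○○○○○
○○●●●●
○○●●<●
○○○●●○
○○○○○○
step 14: ○○○○○○
○○○○○○
○○●●^●
○○●●●●
○○○●●○
○○○○○○
step 15: ○○○○○○
○○○○○○
○○●<○●
○○●●●●
○○○●●○
○○○○○○
step 16: ○○○○○○
○○○○○○
○○●○○●
○○●v●●
○○○●●○
○○○○○○
step 17: ○○○○○○
○○○○○○
○○●○○●
○○●○>●
○○○●●○
○○○○○○
step 18: ○○○○○○
○○○○○○
○○●○^●
○○●○○●
○○○●●○
○○○○○○
step 19: ○○○○○○
○○○○○○
○○●○●>
○○●○○●
○○○●●○
○○○○○○
step 20: ○○○○○○
○○○○○^
○○●○●○
○○●○○●
○○○●●○
○○○○○○
step 21: ○○○○○○
>○○○○●
○○●○●○
○○●○○●
○○○●●○
○○○○○○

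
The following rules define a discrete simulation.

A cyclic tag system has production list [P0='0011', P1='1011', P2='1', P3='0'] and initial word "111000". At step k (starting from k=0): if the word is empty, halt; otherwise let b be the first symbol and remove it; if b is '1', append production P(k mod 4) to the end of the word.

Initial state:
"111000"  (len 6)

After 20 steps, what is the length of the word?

step 0: "111000"  (len 6)
step 1: "110000011"  (len 9)
step 2: "100000111011"  (len 12)
step 3: "000001110111"  (len 12)
step 4: "00001110111"  (len 11)
step 5: "0001110111"  (len 10)
step 6: "001110111"  (len 9)
step 7: "01110111"  (len 8)
step 8: "1110111"  (len 7)
step 9: "1101110011"  (len 10)
step 10: "1011100111011"  (len 13)
step 11: "0111001110111"  (len 13)
step 12: "111001110111"  (len 12)
step 13: "110011101110011"  (len 15)
step 14: "100111011100111011"  (len 18)
step 15: "001110111001110111"  (len 18)
step 16: "01110111001110111"  (len 17)
step 17: "1110111001110111"  (len 16)
step 18: "1101110011101111011"  (len 19)
step 19: "1011100111011110111"  (len 19)
step 20: "0111001110111101110"  (len 19)

19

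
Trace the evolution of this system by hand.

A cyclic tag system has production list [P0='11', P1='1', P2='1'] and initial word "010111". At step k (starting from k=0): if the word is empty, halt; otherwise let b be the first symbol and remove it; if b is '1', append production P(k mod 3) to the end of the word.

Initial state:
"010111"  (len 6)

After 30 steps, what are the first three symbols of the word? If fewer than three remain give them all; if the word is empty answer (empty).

111

k=0  "010111"  (len 6)
k=1  "10111"  (len 5)
k=2  "01111"  (len 5)
k=3  "1111"  (len 4)
k=4  "11111"  (len 5)
k=5  "11111"  (len 5)
k=6  "11111"  (len 5)
k=7  "111111"  (len 6)
k=8  "111111"  (len 6)
k=9  "111111"  (len 6)
k=10  "1111111"  (len 7)
k=11  "1111111"  (len 7)
k=12  "1111111"  (len 7)
k=13  "11111111"  (len 8)
k=14  "11111111"  (len 8)
k=15  "11111111"  (len 8)
k=16  "111111111"  (len 9)
k=17  "111111111"  (len 9)
k=18  "111111111"  (len 9)
k=19  "1111111111"  (len 10)
k=20  "1111111111"  (len 10)
k=21  "1111111111"  (len 10)
k=22  "11111111111"  (len 11)
k=23  "11111111111"  (len 11)
k=24  "11111111111"  (len 11)
k=25  "111111111111"  (len 12)
k=26  "111111111111"  (len 12)
k=27  "111111111111"  (len 12)
k=28  "1111111111111"  (len 13)
k=29  "1111111111111"  (len 13)
k=30  "1111111111111"  (len 13)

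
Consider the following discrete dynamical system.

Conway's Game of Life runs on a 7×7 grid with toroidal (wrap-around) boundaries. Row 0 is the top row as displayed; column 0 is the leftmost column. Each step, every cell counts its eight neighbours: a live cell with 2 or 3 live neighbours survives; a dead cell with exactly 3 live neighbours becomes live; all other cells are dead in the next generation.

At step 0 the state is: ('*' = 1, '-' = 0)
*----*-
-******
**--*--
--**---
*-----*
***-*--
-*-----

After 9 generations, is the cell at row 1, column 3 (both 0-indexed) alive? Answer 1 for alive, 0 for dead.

t=0: *----*-
-******
**--*--
--**---
*-----*
***-*--
-*-----
t=1: *--*-*-
--**---
*-----*
--**--*
*-----*
--*---*
--*---*
t=2: -*-**-*
*****--
**----*
-*---*-
****-**
-*---**
****-**
t=3: -------
----*--
---****
----**-
-------
-------
---*---
t=4: -------
---**--
---*--*
---*--*
-------
-------
-------
t=5: -------
---**--
--**-*-
-------
-------
-------
-------
t=6: -------
--***--
--**---
-------
-------
-------
-------
t=7: ---*---
--*-*--
--*-*--
-------
-------
-------
-------
t=8: ---*---
--*-*--
-------
-------
-------
-------
-------
t=9: ---*---
---*---
-------
-------
-------
-------
-------

1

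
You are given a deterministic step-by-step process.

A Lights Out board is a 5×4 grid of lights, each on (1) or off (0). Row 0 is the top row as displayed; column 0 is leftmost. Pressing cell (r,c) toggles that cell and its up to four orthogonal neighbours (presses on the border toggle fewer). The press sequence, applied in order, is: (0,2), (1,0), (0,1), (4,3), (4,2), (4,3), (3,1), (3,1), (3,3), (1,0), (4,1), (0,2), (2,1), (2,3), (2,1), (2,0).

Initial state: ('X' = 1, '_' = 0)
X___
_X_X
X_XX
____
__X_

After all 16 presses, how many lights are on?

t=0: X___
_X_X
X_XX
____
__X_
t=1: XXXX
_XXX
X_XX
____
__X_
t=2: _XXX
X_XX
__XX
____
__X_
t=3: X__X
XXXX
__XX
____
__X_
t=4: X__X
XXXX
__XX
___X
___X
t=5: X__X
XXXX
__XX
__XX
_XX_
t=6: X__X
XXXX
__XX
__X_
_X_X
t=7: X__X
XXXX
_XXX
XX__
___X
t=8: X__X
XXXX
__XX
__X_
_X_X
t=9: X__X
XXXX
__X_
___X
_X__
t=10: ___X
__XX
X_X_
___X
_X__
t=11: ___X
__XX
X_X_
_X_X
X_X_
t=12: _XX_
___X
X_X_
_X_X
X_X_
t=13: _XX_
_X_X
_X__
___X
X_X_
t=14: _XX_
_X__
_XXX
____
X_X_
t=15: _XX_
____
X__X
_X__
X_X_
t=16: _XX_
X___
_X_X
XX__
X_X_

9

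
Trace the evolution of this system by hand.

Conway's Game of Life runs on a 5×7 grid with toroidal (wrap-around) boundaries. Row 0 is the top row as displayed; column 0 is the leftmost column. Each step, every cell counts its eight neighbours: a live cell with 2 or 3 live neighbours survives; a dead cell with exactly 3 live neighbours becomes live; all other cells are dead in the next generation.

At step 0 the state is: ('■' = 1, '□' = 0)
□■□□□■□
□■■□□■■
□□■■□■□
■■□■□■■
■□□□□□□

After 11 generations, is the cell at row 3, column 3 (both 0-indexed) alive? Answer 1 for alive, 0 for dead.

0

step 0: □■□□□■□
□■■□□■■
□□■■□■□
■■□■□■■
■□□□□□□
step 1: □■■□□■□
■■□■□■■
□□□■□□□
■■□■□■□
□□■□■■□
step 2: □□□□□□□
■■□■□■■
□□□■□■□
□■□■□■■
■□□□□■□
step 3: □■□□■■□
■□■□□■■
□■□■□□□
■□■□□■□
■□□□■■□
step 4: □■□■□□□
■□■■□■■
□□□■■■□
■□■■□■□
■□□■□□□
step 5: □■□■□□□
■■□□□■■
■□□□□□□
□■■□□■□
■□□■□□■
step 6: □■□□■■□
□■■□□□■
□□■□□■□
□■■□□□□
■□□■■□■
step 7: □■□□■□□
■■■■■□■
■□□■□□□
■■■□■■■
■□□■■□■
step 8: □□□□□□□
□□□□■■■
□□□□□□□
□□■□□□□
□□□□□□□
step 9: □□□□□■□
□□□□□■□
□□□□□■□
□□□□□□□
□□□□□□□
step 10: □□□□□□□
□□□□■■■
□□□□□□□
□□□□□□□
□□□□□□□
step 11: □□□□□■□
□□□□□■□
□□□□□■□
□□□□□□□
□□□□□□□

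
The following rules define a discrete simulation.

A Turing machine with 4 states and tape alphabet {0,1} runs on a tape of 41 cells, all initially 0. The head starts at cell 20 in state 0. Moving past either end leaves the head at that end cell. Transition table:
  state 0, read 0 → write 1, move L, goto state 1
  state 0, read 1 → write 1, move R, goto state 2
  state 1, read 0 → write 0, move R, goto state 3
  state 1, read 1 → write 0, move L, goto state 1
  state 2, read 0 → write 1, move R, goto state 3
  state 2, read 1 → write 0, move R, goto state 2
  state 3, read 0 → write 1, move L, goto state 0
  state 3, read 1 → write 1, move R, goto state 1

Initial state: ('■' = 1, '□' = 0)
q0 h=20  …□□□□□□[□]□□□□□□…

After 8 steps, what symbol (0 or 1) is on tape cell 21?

k=0  q0 h=20  …□□□□□□[□]□□□□□□…
k=1  q1 h=19  …□□□□□□[□]■□□□□□…
k=2  q3 h=20  …□□□□□□[■]□□□□□□…
k=3  q1 h=21  …□□□□□■[□]□□□□□□…
k=4  q3 h=22  …□□□□■□[□]□□□□□□…
k=5  q0 h=21  …□□□□□■[□]■□□□□□…
k=6  q1 h=20  …□□□□□□[■]■■□□□□…
k=7  q1 h=19  …□□□□□□[□]□■■□□□…
k=8  q3 h=20  …□□□□□□[□]■■□□□□…

1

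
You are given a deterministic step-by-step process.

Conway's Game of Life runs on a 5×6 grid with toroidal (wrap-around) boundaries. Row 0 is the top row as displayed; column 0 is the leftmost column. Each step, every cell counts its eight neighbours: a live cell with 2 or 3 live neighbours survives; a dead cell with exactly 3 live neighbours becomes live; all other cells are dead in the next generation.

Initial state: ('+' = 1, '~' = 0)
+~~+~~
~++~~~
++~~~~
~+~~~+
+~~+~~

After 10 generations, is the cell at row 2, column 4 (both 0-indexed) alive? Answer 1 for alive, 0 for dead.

0

0) +~~+~~
~++~~~
++~~~~
~+~~~+
+~~+~~
1) +~~+~~
~~+~~~
~~~~~~
~++~~+
+++~++
2) +~~++~
~~~~~~
~++~~~
~~++++
~~~~+~
3) ~~~+++
~+++~~
~++~+~
~++~++
~~+~~~
4) ~+~~+~
++~~~+
~~~~++
+~~~++
+++~~~
5) ~~~~~~
~+~~~~
~+~~~~
~~~++~
~~+++~
6) ~~++~~
~~~~~~
~~+~~~
~~~~+~
~~+~+~
7) ~~++~~
~~++~~
~~~~~~
~~~~~~
~~+~+~
8) ~+~~+~
~~++~~
~~~~~~
~~~~~~
~~+~~~
9) ~+~~~~
~~++~~
~~~~~~
~~~~~~
~~~~~~
10) ~~+~~~
~~+~~~
~~~~~~
~~~~~~
~~~~~~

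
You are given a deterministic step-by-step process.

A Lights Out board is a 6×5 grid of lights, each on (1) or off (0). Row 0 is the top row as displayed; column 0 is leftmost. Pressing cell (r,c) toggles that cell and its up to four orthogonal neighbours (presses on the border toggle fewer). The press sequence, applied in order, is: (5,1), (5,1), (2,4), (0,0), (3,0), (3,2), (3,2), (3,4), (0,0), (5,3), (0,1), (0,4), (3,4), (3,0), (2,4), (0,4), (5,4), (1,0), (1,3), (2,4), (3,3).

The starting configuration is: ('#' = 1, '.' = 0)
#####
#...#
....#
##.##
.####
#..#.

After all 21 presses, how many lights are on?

17

step 0: #####
#...#
....#
##.##
.####
#..#.
step 1: #####
#...#
....#
##.##
..###
.###.
step 2: #####
#...#
....#
##.##
.####
#..#.
step 3: #####
#....
...#.
##.#.
.####
#..#.
step 4: ..###
.....
...#.
##.#.
.####
#..#.
step 5: ..###
.....
#..#.
...#.
#####
#..#.
step 6: ..###
.....
#.##.
.##..
##.##
#..#.
step 7: ..###
.....
#..#.
...#.
#####
#..#.
step 8: ..###
.....
#..##
....#
####.
#..#.
step 9: #####
#....
#..##
....#
####.
#..#.
step 10: #####
#....
#..##
....#
###..
#.#.#
step 11: ...##
##...
#..##
....#
###..
#.#.#
step 12: .....
##..#
#..##
....#
###..
#.#.#
step 13: .....
##..#
#..#.
...#.
###.#
#.#.#
step 14: .....
##..#
...#.
##.#.
.##.#
#.#.#
step 15: .....
##...
....#
##.##
.##.#
#.#.#
step 16: ...##
##..#
....#
##.##
.##.#
#.#.#
step 17: ...##
##..#
....#
##.##
.##..
#.##.
step 18: #..##
....#
#...#
##.##
.##..
#.##.
step 19: #...#
..##.
#..##
##.##
.##..
#.##.
step 20: #...#
..###
#....
##.#.
.##..
#.##.
step 21: #...#
..###
#..#.
###.#
.###.
#.##.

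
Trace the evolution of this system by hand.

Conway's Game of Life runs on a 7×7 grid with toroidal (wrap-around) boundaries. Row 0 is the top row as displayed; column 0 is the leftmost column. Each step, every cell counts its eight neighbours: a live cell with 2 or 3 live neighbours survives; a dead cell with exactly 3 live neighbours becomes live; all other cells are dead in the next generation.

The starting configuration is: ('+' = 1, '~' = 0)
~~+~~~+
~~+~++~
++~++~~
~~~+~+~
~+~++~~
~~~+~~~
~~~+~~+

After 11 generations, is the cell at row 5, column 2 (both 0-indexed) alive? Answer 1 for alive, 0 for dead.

1

gen 0: ~~+~~~+
~~+~++~
++~++~~
~~~+~+~
~+~++~~
~~~+~~~
~~~+~~+
gen 1: ~~+~+~+
+~+~+++
~+~~~~+
++~~~+~
~~~+~~~
~~~+~~~
~~++~~~
gen 2: +~+~+~+
~~+~+~~
~~+~+~~
+++~~~+
~~+~+~~
~~~++~~
~~+~+~~
gen 3: ~~+~+~~
~~+~+~~
+~+~~+~
+~+~~+~
+~+~++~
~~+~++~
~++~+~~
gen 4: ~~+~++~
~~+~++~
~~+~++~
+~+~~+~
~~+~~~~
~~+~~~+
~++~+~~
gen 5: ~~+~~~~
~++~~~+
~~+~~~~
~~+~+++
~~++~~+
~~+~~~~
~++~+~~
gen 6: +~~~~~~
~+++~~~
+~+~~~+
~++~+++
~++~+~+
~~~~~~~
~++~~~~
gen 7: +~~+~~~
~~++~~+
~~~~+~+
~~~~+~~
~++~+~+
+~~+~~~
~+~~~~~
gen 8: ++~+~~~
+~+++++
~~~~+~~
+~~~+~~
+++~++~
+~~+~~~
+++~~~~
gen 9: ~~~~~+~
+~+~~++
++~~~~~
+~~~+~+
+~+~++~
~~~++~~
~~~+~~+
gen 10: +~~~++~
+~~~~+~
~~~~~~~
~~~++~~
++~~~~~
~~+~~~+
~~~+~+~
gen 11: ~~~~~+~
~~~~++~
~~~~+~~
~~~~~~~
++++~~~
+++~~~+
~~~+~+~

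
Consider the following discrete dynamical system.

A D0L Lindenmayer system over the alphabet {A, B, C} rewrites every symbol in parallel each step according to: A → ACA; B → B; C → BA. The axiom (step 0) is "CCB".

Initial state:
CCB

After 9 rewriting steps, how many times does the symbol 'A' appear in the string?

1970

0) CCB
1) BABAB
2) BACABACAB
3) BACABAACABACABAACAB
4) BACABAACABACAACABAACABACABAACABACAACABAACAB
5) BACABAACABACAACABAACABACABAACAACABAACABACAACABAACABACABAACABACAACABAACABACABAACAACABAACABACAACABAACAB
6) BACABAACABACAACABAACABACABAACAACABAACABACAACABAACABACABAAC…ACABAACAACABAACABACAACABAACABACABAACAACABAACABACAACABAACAB  (len 241)
7) BACABAACABACAACABAACABACABAACAACABAACABACAACABAACABACABAAC…ACABAACAACABAACABACAACABAACABACABAACAACABAACABACAACABAACAB  (len 579)
8) BACABAACABACAACABAACABACABAACAACABAACABACAACABAACABACABAAC…ACABAACAACABAACABACAACABAACABACABAACAACABAACABACAACABAACAB  (len 1395)
9) BACABAACABACAACABAACABACABAACAACABAACABACAACABAACABACABAAC…ACABAACAACABAACABACAACABAACABACABAACAACABAACABACAACABAACAB  (len 3365)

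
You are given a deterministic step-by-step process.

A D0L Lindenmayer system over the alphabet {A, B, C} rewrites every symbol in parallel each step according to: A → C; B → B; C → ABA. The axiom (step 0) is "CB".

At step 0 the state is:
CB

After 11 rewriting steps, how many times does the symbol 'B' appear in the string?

64

[0] CB
[1] ABAB
[2] CBCB
[3] ABABABAB
[4] CBCBCBCB
[5] ABABABABABABABAB
[6] CBCBCBCBCBCBCBCB
[7] ABABABABABABABABABABABABABABABAB
[8] CBCBCBCBCBCBCBCBCBCBCBCBCBCBCBCB
[9] ABABABABABABABABABABABABABABABABABABABABABABABABABABABABABABABAB
[10] CBCBCBCBCBCBCBCBCBCBCBCBCBCBCBCBCBCBCBCBCBCBCBCBCBCBCBCBCBCBCBCB
[11] ABABABABABABABABABABABABABABABABABABABABABABABABABABABABAB…ABABABABABABABABABABABABABABABABABABABABABABABABABABABABAB  (len 128)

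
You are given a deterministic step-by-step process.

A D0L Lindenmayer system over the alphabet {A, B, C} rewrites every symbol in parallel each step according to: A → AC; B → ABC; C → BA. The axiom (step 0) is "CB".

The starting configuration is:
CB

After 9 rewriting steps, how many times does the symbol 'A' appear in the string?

1555

k=0  CB
k=1  BAABC
k=2  ABCACACABCBA
k=3  ACABCBAACBAACBAACABCBAABCAC
k=4  ACBAACABCBAABCACACBAABCACACBAABCACACBAACABCBAABCACACABCBAACBA
k=5  ACBAABCACACBAACABCBAABCACACABCBAACBAACBAABCACACABCBAACBAAC…AABCACACBAACABCBAABCACACABCBAACBAACBAACABCBAABCACACBAABCAC  (len 137)
k=6  ACBAABCACACABCBAACBAACBAABCACACBAACABCBAABCACACABCBAACBAAC…ACACBAABCACACBAACABCBAABCACACABCBAACBAACBAABCACACABCBAACBA  (len 308)
k=7  ACBAABCACACABCBAACBAACBAACABCBAABCACACBAABCACACBAABCACACAB…BCACACBAABCACACBAABCACACABCBAACBAACBAACABCBAABCACACBAABCAC  (len 692)
k=8  ACBAABCACACABCBAACBAACBAACABCBAABCACACBAABCACACBAABCACACBA…ACACBAABCACACBAACABCBAABCACACABCBAACBAACBAABCACACABCBAACBA  (len 1555)
k=9  ACBAABCACACABCBAACBAACBAACABCBAABCACACBAABCACACBAABCACACBA…BCACACBAABCACACBAABCACACABCBAACBAACBAACABCBAABCACACBAABCAC  (len 3494)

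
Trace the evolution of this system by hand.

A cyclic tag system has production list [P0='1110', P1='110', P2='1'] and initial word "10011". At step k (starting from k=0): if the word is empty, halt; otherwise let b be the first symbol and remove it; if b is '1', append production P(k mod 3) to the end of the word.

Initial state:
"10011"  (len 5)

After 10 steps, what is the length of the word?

18

k=0  "10011"  (len 5)
k=1  "00111110"  (len 8)
k=2  "0111110"  (len 7)
k=3  "111110"  (len 6)
k=4  "111101110"  (len 9)
k=5  "11101110110"  (len 11)
k=6  "11011101101"  (len 11)
k=7  "10111011011110"  (len 14)
k=8  "0111011011110110"  (len 16)
k=9  "111011011110110"  (len 15)
k=10  "110110111101101110"  (len 18)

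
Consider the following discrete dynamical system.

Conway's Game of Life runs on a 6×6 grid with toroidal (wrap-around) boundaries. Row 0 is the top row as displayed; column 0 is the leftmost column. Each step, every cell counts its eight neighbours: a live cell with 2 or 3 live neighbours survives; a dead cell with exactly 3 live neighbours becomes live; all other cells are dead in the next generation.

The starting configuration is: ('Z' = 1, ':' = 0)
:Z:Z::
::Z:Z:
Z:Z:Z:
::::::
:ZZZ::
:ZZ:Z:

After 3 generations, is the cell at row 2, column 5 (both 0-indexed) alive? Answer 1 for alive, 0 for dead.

0

0) :Z:Z::
::Z:Z:
Z:Z:Z:
::::::
:ZZZ::
:ZZ:Z:
1) :Z::Z:
::Z:ZZ
:Z:::Z
::::::
:Z:Z::
Z:::Z:
2) ZZ::Z:
:ZZZZZ
Z:::ZZ
Z:Z:::
::::::
ZZZZZZ
3) ::::::
::Z:::
::::::
ZZ::::
::::Z:
::ZZZ:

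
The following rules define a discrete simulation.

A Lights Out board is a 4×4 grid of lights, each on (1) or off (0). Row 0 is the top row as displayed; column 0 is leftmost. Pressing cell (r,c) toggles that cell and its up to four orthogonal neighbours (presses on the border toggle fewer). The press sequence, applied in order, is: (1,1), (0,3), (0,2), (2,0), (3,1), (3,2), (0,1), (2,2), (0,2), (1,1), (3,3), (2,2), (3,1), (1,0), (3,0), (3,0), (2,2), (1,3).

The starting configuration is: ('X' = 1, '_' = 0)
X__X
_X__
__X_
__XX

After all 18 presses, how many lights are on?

gen 0: X__X
_X__
__X_
__XX
gen 1: XX_X
X_X_
_XX_
__XX
gen 2: XXX_
X_XX
_XX_
__XX
gen 3: X__X
X__X
_XX_
__XX
gen 4: X__X
___X
X_X_
X_XX
gen 5: X__X
___X
XXX_
_X_X
gen 6: X__X
___X
XX__
__X_
gen 7: _XXX
_X_X
XX__
__X_
gen 8: _XXX
_XXX
X_XX
____
gen 9: ____
_X_X
X_XX
____
gen 10: _X__
X_XX
XXXX
____
gen 11: _X__
X_XX
XXX_
__XX
gen 12: _X__
X__X
X__X
___X
gen 13: _X__
X__X
XX_X
XXXX
gen 14: XX__
_X_X
_X_X
XXXX
gen 15: XX__
_X_X
XX_X
__XX
gen 16: XX__
_X_X
_X_X
XXXX
gen 17: XX__
_XXX
__X_
XX_X
gen 18: XX_X
_X__
__XX
XX_X

9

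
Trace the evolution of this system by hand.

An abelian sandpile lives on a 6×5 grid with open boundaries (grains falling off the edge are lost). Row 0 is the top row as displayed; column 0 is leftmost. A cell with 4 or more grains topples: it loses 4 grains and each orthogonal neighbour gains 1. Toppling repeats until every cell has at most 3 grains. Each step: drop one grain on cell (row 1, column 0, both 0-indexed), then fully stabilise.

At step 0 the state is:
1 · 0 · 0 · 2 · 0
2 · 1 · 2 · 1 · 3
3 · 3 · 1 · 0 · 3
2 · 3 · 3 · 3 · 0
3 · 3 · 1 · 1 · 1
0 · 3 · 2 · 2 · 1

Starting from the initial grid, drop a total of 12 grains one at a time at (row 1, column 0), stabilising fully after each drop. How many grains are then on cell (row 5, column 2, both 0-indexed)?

3

0) 1 · 0 · 0 · 2 · 0
2 · 1 · 2 · 1 · 3
3 · 3 · 1 · 0 · 3
2 · 3 · 3 · 3 · 0
3 · 3 · 1 · 1 · 1
0 · 3 · 2 · 2 · 1
1) 1 · 0 · 0 · 2 · 0
3 · 1 · 2 · 1 · 3
3 · 3 · 1 · 0 · 3
2 · 3 · 3 · 3 · 0
3 · 3 · 1 · 1 · 1
0 · 3 · 2 · 2 · 1
2) 2 · 0 · 0 · 2 · 0
1 · 3 · 2 · 1 · 3
2 · 1 · 3 · 1 · 3
1 · 3 · 1 · 0 · 1
1 · 2 · 3 · 2 · 1
2 · 0 · 3 · 2 · 1
3) 2 · 0 · 0 · 2 · 0
2 · 3 · 2 · 1 · 3
2 · 1 · 3 · 1 · 3
1 · 3 · 1 · 0 · 1
1 · 2 · 3 · 2 · 1
2 · 0 · 3 · 2 · 1
4) 2 · 0 · 0 · 2 · 0
3 · 3 · 2 · 1 · 3
2 · 1 · 3 · 1 · 3
1 · 3 · 1 · 0 · 1
1 · 2 · 3 · 2 · 1
2 · 0 · 3 · 2 · 1
5) 3 · 1 · 0 · 2 · 0
1 · 0 · 3 · 1 · 3
3 · 2 · 3 · 1 · 3
1 · 3 · 1 · 0 · 1
1 · 2 · 3 · 2 · 1
2 · 0 · 3 · 2 · 1
6) 3 · 1 · 0 · 2 · 0
2 · 0 · 3 · 1 · 3
3 · 2 · 3 · 1 · 3
1 · 3 · 1 · 0 · 1
1 · 2 · 3 · 2 · 1
2 · 0 · 3 · 2 · 1
7) 3 · 1 · 0 · 2 · 0
3 · 0 · 3 · 1 · 3
3 · 2 · 3 · 1 · 3
1 · 3 · 1 · 0 · 1
1 · 2 · 3 · 2 · 1
2 · 0 · 3 · 2 · 1
8) 0 · 2 · 0 · 2 · 0
2 · 1 · 3 · 1 · 3
0 · 3 · 3 · 1 · 3
2 · 3 · 1 · 0 · 1
1 · 2 · 3 · 2 · 1
2 · 0 · 3 · 2 · 1
9) 0 · 2 · 0 · 2 · 0
3 · 1 · 3 · 1 · 3
0 · 3 · 3 · 1 · 3
2 · 3 · 1 · 0 · 1
1 · 2 · 3 · 2 · 1
2 · 0 · 3 · 2 · 1
10) 1 · 2 · 0 · 2 · 0
0 · 2 · 3 · 1 · 3
1 · 3 · 3 · 1 · 3
2 · 3 · 1 · 0 · 1
1 · 2 · 3 · 2 · 1
2 · 0 · 3 · 2 · 1
11) 1 · 2 · 0 · 2 · 0
1 · 2 · 3 · 1 · 3
1 · 3 · 3 · 1 · 3
2 · 3 · 1 · 0 · 1
1 · 2 · 3 · 2 · 1
2 · 0 · 3 · 2 · 1
12) 1 · 2 · 0 · 2 · 0
2 · 2 · 3 · 1 · 3
1 · 3 · 3 · 1 · 3
2 · 3 · 1 · 0 · 1
1 · 2 · 3 · 2 · 1
2 · 0 · 3 · 2 · 1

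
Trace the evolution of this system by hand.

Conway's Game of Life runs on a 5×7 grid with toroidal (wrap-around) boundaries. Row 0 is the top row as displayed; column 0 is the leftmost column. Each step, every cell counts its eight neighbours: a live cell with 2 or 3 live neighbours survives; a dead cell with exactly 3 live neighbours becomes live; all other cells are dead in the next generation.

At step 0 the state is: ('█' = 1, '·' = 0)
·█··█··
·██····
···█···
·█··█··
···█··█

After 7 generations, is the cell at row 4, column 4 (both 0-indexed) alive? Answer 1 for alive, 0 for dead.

step 0: ·█··█··
·██····
···█···
·█··█··
···█··█
step 1: ██·█···
·███···
·█·█···
··███··
█·████·
step 2: █·····█
···██··
·█·····
·····█·
█····██
step 3: █···█··
█······
····█··
█····█·
█····█·
step 4: ██·····
·······
······█
····██·
██··██·
step 5: ██····█
█······
·····█·
█···█··
██··██·
step 6: ·····█·
██·····
······█
██··█··
····██·
step 7: ····███
█·····█
······█
█···█·█
····███

1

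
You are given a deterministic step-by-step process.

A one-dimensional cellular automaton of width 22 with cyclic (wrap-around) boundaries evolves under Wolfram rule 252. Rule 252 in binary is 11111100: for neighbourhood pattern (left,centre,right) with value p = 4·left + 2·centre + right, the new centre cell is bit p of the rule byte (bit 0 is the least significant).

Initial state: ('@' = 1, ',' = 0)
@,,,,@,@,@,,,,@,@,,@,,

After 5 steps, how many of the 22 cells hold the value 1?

step 0: @,,,,@,@,@,,,,@,@,,@,,
step 1: @@,,,@@@@@@,,,@@@@,@@,
step 2: @@@,,@@@@@@@,,@@@@@@@@
step 3: @@@@,@@@@@@@@,@@@@@@@@
step 4: @@@@@@@@@@@@@@@@@@@@@@
step 5: @@@@@@@@@@@@@@@@@@@@@@

22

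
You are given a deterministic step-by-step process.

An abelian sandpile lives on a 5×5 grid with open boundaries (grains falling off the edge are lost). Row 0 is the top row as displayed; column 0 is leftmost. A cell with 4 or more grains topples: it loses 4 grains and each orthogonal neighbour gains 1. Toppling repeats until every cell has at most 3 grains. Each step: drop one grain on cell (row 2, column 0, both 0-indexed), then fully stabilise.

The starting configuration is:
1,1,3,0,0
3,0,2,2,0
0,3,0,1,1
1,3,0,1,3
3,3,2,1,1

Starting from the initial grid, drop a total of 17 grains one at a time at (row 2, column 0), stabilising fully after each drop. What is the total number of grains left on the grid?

t=0: 1,1,3,0,0
3,0,2,2,0
0,3,0,1,1
1,3,0,1,3
3,3,2,1,1
t=1: 1,1,3,0,0
3,0,2,2,0
1,3,0,1,1
1,3,0,1,3
3,3,2,1,1
t=2: 1,1,3,0,0
3,0,2,2,0
2,3,0,1,1
1,3,0,1,3
3,3,2,1,1
t=3: 1,1,3,0,0
3,0,2,2,0
3,3,0,1,1
1,3,0,1,3
3,3,2,1,1
t=4: 2,1,3,0,0
0,2,2,2,0
3,1,1,1,1
0,2,1,1,3
1,1,3,1,1
t=5: 2,1,3,0,0
1,2,2,2,0
0,2,1,1,1
1,2,1,1,3
1,1,3,1,1
t=6: 2,1,3,0,0
1,2,2,2,0
1,2,1,1,1
1,2,1,1,3
1,1,3,1,1
t=7: 2,1,3,0,0
1,2,2,2,0
2,2,1,1,1
1,2,1,1,3
1,1,3,1,1
t=8: 2,1,3,0,0
1,2,2,2,0
3,2,1,1,1
1,2,1,1,3
1,1,3,1,1
t=9: 2,1,3,0,0
2,2,2,2,0
0,3,1,1,1
2,2,1,1,3
1,1,3,1,1
t=10: 2,1,3,0,0
2,2,2,2,0
1,3,1,1,1
2,2,1,1,3
1,1,3,1,1
t=11: 2,1,3,0,0
2,2,2,2,0
2,3,1,1,1
2,2,1,1,3
1,1,3,1,1
t=12: 2,1,3,0,0
2,2,2,2,0
3,3,1,1,1
2,2,1,1,3
1,1,3,1,1
t=13: 2,1,3,0,0
3,3,2,2,0
1,0,2,1,1
3,3,1,1,3
1,1,3,1,1
t=14: 2,1,3,0,0
3,3,2,2,0
2,0,2,1,1
3,3,1,1,3
1,1,3,1,1
t=15: 2,1,3,0,0
3,3,2,2,0
3,0,2,1,1
3,3,1,1,3
1,1,3,1,1
t=16: 3,2,3,0,0
1,0,3,2,0
2,3,2,1,1
1,0,2,1,3
2,2,3,1,1
t=17: 3,2,3,0,0
1,0,3,2,0
3,3,2,1,1
1,0,2,1,3
2,2,3,1,1

40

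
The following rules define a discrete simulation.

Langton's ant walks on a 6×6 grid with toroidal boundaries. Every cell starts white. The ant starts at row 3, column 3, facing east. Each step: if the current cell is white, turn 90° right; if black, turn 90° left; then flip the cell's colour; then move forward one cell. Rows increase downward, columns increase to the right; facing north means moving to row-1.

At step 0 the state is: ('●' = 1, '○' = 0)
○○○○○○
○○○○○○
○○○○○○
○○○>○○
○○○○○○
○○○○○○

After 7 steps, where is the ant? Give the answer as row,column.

0) ○○○○○○
○○○○○○
○○○○○○
○○○>○○
○○○○○○
○○○○○○
1) ○○○○○○
○○○○○○
○○○○○○
○○○●○○
○○○v○○
○○○○○○
2) ○○○○○○
○○○○○○
○○○○○○
○○○●○○
○○<●○○
○○○○○○
3) ○○○○○○
○○○○○○
○○○○○○
○○^●○○
○○●●○○
○○○○○○
4) ○○○○○○
○○○○○○
○○○○○○
○○●>○○
○○●●○○
○○○○○○
5) ○○○○○○
○○○○○○
○○○^○○
○○●○○○
○○●●○○
○○○○○○
6) ○○○○○○
○○○○○○
○○○●>○
○○●○○○
○○●●○○
○○○○○○
7) ○○○○○○
○○○○○○
○○○●●○
○○●○v○
○○●●○○
○○○○○○

3,4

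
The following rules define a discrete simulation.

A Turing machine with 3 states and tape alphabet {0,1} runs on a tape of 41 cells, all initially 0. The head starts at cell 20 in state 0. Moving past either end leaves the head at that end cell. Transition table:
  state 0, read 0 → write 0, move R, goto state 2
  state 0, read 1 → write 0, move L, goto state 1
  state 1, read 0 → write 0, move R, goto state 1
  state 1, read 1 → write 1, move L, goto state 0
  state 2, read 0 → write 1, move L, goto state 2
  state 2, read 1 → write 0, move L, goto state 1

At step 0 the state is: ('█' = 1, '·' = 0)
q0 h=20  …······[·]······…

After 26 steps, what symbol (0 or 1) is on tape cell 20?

step 0: q0 h=20  …······[·]······…
step 1: q2 h=21  …······[·]······…
step 2: q2 h=20  …······[·]█·····…
step 3: q2 h=19  …······[·]██····…
step 4: q2 h=18  …······[·]███···…
step 5: q2 h=17  …······[·]████··…
step 6: q2 h=16  …······[·]█████·…
step 7: q2 h=15  …······[·]██████…
step 8: q2 h=14  …······[·]██████…
step 9: q2 h=13  …······[·]██████…
step 10: q2 h=12  …······[·]██████…
step 11: q2 h=11  …······[·]██████…
step 12: q2 h=10  …······[·]██████…
step 13: q2 h= 9  …······[·]██████…
step 14: q2 h= 8  …······[·]██████…
step 15: q2 h= 7  …······[·]██████…
step 16: q2 h= 6  |······[·]██████…
step 17: q2 h= 5  |·····[·]██████…
step 18: q2 h= 4  |····[·]██████…
step 19: q2 h= 3  |···[·]██████…
step 20: q2 h= 2  |··[·]██████…
step 21: q2 h= 1  |·[·]██████…
step 22: q2 h= 0  |[·]██████…
step 23: q2 h= 0  |[█]██████…
step 24: q1 h= 0  |[·]██████…
step 25: q1 h= 1  |·[█]██████…
step 26: q0 h= 0  |[·]██████…

1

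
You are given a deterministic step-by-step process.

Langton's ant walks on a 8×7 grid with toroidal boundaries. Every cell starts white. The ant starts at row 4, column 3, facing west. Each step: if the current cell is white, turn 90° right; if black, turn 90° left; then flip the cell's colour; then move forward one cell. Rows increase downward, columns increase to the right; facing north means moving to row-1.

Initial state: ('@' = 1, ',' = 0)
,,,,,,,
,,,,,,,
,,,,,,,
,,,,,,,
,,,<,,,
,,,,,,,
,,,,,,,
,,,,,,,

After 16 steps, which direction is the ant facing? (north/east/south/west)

west

k=0  ,,,,,,,
,,,,,,,
,,,,,,,
,,,,,,,
,,,<,,,
,,,,,,,
,,,,,,,
,,,,,,,
k=1  ,,,,,,,
,,,,,,,
,,,,,,,
,,,^,,,
,,,@,,,
,,,,,,,
,,,,,,,
,,,,,,,
k=2  ,,,,,,,
,,,,,,,
,,,,,,,
,,,@>,,
,,,@,,,
,,,,,,,
,,,,,,,
,,,,,,,
k=3  ,,,,,,,
,,,,,,,
,,,,,,,
,,,@@,,
,,,@v,,
,,,,,,,
,,,,,,,
,,,,,,,
k=4  ,,,,,,,
,,,,,,,
,,,,,,,
,,,@@,,
,,,<@,,
,,,,,,,
,,,,,,,
,,,,,,,
k=5  ,,,,,,,
,,,,,,,
,,,,,,,
,,,@@,,
,,,,@,,
,,,v,,,
,,,,,,,
,,,,,,,
k=6  ,,,,,,,
,,,,,,,
,,,,,,,
,,,@@,,
,,,,@,,
,,<@,,,
,,,,,,,
,,,,,,,
k=7  ,,,,,,,
,,,,,,,
,,,,,,,
,,,@@,,
,,^,@,,
,,@@,,,
,,,,,,,
,,,,,,,
k=8  ,,,,,,,
,,,,,,,
,,,,,,,
,,,@@,,
,,@>@,,
,,@@,,,
,,,,,,,
,,,,,,,
k=9  ,,,,,,,
,,,,,,,
,,,,,,,
,,,@@,,
,,@@@,,
,,@v,,,
,,,,,,,
,,,,,,,
k=10  ,,,,,,,
,,,,,,,
,,,,,,,
,,,@@,,
,,@@@,,
,,@,>,,
,,,,,,,
,,,,,,,
k=11  ,,,,,,,
,,,,,,,
,,,,,,,
,,,@@,,
,,@@@,,
,,@,@,,
,,,,v,,
,,,,,,,
k=12  ,,,,,,,
,,,,,,,
,,,,,,,
,,,@@,,
,,@@@,,
,,@,@,,
,,,<@,,
,,,,,,,
k=13  ,,,,,,,
,,,,,,,
,,,,,,,
,,,@@,,
,,@@@,,
,,@^@,,
,,,@@,,
,,,,,,,
k=14  ,,,,,,,
,,,,,,,
,,,,,,,
,,,@@,,
,,@@@,,
,,@@>,,
,,,@@,,
,,,,,,,
k=15  ,,,,,,,
,,,,,,,
,,,,,,,
,,,@@,,
,,@@^,,
,,@@,,,
,,,@@,,
,,,,,,,
k=16  ,,,,,,,
,,,,,,,
,,,,,,,
,,,@@,,
,,@<,,,
,,@@,,,
,,,@@,,
,,,,,,,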